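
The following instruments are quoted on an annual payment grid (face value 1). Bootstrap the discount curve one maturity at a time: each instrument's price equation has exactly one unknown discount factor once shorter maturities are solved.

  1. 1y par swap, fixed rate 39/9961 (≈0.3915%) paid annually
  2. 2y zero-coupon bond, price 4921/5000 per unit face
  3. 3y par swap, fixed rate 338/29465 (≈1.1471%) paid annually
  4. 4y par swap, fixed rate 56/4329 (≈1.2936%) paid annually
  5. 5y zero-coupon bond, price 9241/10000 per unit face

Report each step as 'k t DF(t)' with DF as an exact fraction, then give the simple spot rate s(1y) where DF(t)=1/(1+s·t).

step 1 [1y] swap r/1=39/9961: DF=(1 − 39/9961·(0))/(1+39/9961) = 9961/10000 ≈ 0.996100
step 2 [2y] zero: DF = P = 4921/5000 ≈ 0.984200
step 3 [3y] swap r/1=338/29465: DF=(1 − 338/29465·(0.996100+0.984200))/(1+338/29465) = 4831/5000 ≈ 0.966200
step 4 [4y] swap r/1=56/4329: DF=(1 − 56/4329·(0.996100+0.984200+0.966200))/(1+56/4329) = 1187/1250 ≈ 0.949600
step 5 [5y] zero: DF = P = 9241/10000 ≈ 0.924100

1 1 9961/10000
2 2 4921/5000
3 3 4831/5000
4 4 1187/1250
5 5 9241/10000
s(1y) = (1/(9961/10000) − 1)/(1) = 39/9961 ≈ 0.3915%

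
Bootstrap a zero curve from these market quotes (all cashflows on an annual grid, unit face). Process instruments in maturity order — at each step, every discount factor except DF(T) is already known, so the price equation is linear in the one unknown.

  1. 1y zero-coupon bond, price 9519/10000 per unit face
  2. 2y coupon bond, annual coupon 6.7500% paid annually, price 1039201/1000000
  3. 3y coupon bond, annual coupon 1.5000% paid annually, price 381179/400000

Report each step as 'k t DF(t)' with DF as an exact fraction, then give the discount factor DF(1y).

1 1 9519/10000
2 2 9133/10000
3 3 9113/10000
DF(1y) = 9519/10000 ≈ 0.951900

step 1 [1y] zero: DF = P = 9519/10000 ≈ 0.951900
step 2 [2y] bond c/1=27/400: DF=(1039201/1000000 − 27/400·(0.951900))/(1+27/400) = 9133/10000 ≈ 0.913300
step 3 [3y] bond c/1=3/200: DF=(381179/400000 − 3/200·(0.951900+0.913300))/(1+3/200) = 9113/10000 ≈ 0.911300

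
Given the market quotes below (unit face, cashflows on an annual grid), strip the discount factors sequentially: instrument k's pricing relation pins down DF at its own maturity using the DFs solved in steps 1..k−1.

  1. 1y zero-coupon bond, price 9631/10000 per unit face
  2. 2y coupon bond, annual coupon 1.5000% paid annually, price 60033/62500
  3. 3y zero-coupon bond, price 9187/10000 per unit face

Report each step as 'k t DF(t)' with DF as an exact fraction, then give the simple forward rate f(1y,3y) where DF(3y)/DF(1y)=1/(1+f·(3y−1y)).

step 1 [1y] zero: DF = P = 9631/10000 ≈ 0.963100
step 2 [2y] bond c/1=3/200: DF=(60033/62500 − 3/200·(0.963100))/(1+3/200) = 9321/10000 ≈ 0.932100
step 3 [3y] zero: DF = P = 9187/10000 ≈ 0.918700

1 1 9631/10000
2 2 9321/10000
3 3 9187/10000
f(1y,3y) = ((9631/10000)/(9187/10000) − 1)/(2) = 222/9187 ≈ 2.4165%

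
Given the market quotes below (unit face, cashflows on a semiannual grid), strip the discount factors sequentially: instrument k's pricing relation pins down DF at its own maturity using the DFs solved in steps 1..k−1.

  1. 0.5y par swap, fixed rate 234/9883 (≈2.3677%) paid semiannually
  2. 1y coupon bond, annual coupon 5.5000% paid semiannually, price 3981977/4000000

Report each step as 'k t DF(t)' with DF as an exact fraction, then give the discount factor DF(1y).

1 1/2 9883/10000
2 1 589/625
DF(1y) = 589/625 ≈ 0.942400

step 1 [0.5y] swap r/2=117/9883: DF=(1 − 117/9883·(0))/(1+117/9883) = 9883/10000 ≈ 0.988300
step 2 [1y] bond c/2=11/400: DF=(3981977/4000000 − 11/400·(0.988300))/(1+11/400) = 589/625 ≈ 0.942400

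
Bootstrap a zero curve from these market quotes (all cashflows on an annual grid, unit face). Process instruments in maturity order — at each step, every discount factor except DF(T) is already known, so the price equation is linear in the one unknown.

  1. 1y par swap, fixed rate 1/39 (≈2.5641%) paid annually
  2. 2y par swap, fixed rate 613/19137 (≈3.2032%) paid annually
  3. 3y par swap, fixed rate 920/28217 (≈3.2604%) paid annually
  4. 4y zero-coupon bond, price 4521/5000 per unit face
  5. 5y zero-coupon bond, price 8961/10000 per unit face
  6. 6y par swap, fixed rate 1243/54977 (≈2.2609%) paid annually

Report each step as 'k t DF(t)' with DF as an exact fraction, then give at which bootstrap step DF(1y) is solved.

1 1 39/40
2 2 9387/10000
3 3 227/250
4 4 4521/5000
5 5 8961/10000
6 6 8757/10000
DF(1y) is solved at step 1

step 1 [1y] swap r/1=1/39: DF=(1 − 1/39·(0))/(1+1/39) = 39/40 ≈ 0.975000
step 2 [2y] swap r/1=613/19137: DF=(1 − 613/19137·(0.975000))/(1+613/19137) = 9387/10000 ≈ 0.938700
step 3 [3y] swap r/1=920/28217: DF=(1 − 920/28217·(0.975000+0.938700))/(1+920/28217) = 227/250 ≈ 0.908000
step 4 [4y] zero: DF = P = 4521/5000 ≈ 0.904200
step 5 [5y] zero: DF = P = 8961/10000 ≈ 0.896100
step 6 [6y] swap r/1=1243/54977: DF=(1 − 1243/54977·(0.975000+0.938700+0.908000+0.904200+0.896100))/(1+1243/54977) = 8757/10000 ≈ 0.875700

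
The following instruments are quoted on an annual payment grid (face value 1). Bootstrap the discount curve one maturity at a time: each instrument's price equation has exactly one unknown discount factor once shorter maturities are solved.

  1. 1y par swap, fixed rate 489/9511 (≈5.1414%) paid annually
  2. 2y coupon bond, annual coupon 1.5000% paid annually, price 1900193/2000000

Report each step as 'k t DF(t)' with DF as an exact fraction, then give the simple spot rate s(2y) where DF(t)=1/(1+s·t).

1 1 9511/10000
2 2 461/500
s(2y) = (1/(461/500) − 1)/(2) = 39/922 ≈ 4.2299%

step 1 [1y] swap r/1=489/9511: DF=(1 − 489/9511·(0))/(1+489/9511) = 9511/10000 ≈ 0.951100
step 2 [2y] bond c/1=3/200: DF=(1900193/2000000 − 3/200·(0.951100))/(1+3/200) = 461/500 ≈ 0.922000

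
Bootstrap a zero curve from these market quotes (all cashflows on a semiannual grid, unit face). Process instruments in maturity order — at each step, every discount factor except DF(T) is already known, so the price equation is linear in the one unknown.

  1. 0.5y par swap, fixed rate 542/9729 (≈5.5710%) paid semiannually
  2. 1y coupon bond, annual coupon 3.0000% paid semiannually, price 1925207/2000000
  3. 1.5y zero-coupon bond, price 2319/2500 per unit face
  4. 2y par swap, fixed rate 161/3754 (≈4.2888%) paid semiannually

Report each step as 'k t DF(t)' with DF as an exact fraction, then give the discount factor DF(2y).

1 1/2 9729/10000
2 1 467/500
3 3/2 2319/2500
4 2 1839/2000
DF(2y) = 1839/2000 ≈ 0.919500

step 1 [0.5y] swap r/2=271/9729: DF=(1 − 271/9729·(0))/(1+271/9729) = 9729/10000 ≈ 0.972900
step 2 [1y] bond c/2=3/200: DF=(1925207/2000000 − 3/200·(0.972900))/(1+3/200) = 467/500 ≈ 0.934000
step 3 [1.5y] zero: DF = P = 2319/2500 ≈ 0.927600
step 4 [2y] swap r/2=161/7508: DF=(1 − 161/7508·(0.972900+0.934000+0.927600))/(1+161/7508) = 1839/2000 ≈ 0.919500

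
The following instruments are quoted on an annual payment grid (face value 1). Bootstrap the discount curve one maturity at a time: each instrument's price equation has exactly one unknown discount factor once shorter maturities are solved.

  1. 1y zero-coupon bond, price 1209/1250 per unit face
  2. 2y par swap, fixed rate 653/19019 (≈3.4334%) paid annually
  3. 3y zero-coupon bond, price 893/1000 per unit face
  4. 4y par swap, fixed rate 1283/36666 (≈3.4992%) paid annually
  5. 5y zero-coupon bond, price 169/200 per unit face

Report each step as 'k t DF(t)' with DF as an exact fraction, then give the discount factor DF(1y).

1 1 1209/1250
2 2 9347/10000
3 3 893/1000
4 4 8717/10000
5 5 169/200
DF(1y) = 1209/1250 ≈ 0.967200

step 1 [1y] zero: DF = P = 1209/1250 ≈ 0.967200
step 2 [2y] swap r/1=653/19019: DF=(1 − 653/19019·(0.967200))/(1+653/19019) = 9347/10000 ≈ 0.934700
step 3 [3y] zero: DF = P = 893/1000 ≈ 0.893000
step 4 [4y] swap r/1=1283/36666: DF=(1 − 1283/36666·(0.967200+0.934700+0.893000))/(1+1283/36666) = 8717/10000 ≈ 0.871700
step 5 [5y] zero: DF = P = 169/200 ≈ 0.845000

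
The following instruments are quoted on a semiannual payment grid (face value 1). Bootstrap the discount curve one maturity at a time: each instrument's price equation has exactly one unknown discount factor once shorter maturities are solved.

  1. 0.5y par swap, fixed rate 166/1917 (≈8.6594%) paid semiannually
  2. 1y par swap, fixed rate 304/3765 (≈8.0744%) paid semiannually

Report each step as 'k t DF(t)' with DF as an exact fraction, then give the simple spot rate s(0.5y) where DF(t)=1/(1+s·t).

1 1/2 1917/2000
2 1 231/250
s(0.5y) = (1/(1917/2000) − 1)/(1/2) = 166/1917 ≈ 8.6594%

step 1 [0.5y] swap r/2=83/1917: DF=(1 − 83/1917·(0))/(1+83/1917) = 1917/2000 ≈ 0.958500
step 2 [1y] swap r/2=152/3765: DF=(1 − 152/3765·(0.958500))/(1+152/3765) = 231/250 ≈ 0.924000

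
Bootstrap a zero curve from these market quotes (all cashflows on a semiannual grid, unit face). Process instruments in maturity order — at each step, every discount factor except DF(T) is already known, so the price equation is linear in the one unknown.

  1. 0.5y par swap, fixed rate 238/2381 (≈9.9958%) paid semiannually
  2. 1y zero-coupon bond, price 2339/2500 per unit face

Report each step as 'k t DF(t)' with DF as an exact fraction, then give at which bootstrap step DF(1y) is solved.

1 1/2 2381/2500
2 1 2339/2500
DF(1y) is solved at step 2

step 1 [0.5y] swap r/2=119/2381: DF=(1 − 119/2381·(0))/(1+119/2381) = 2381/2500 ≈ 0.952400
step 2 [1y] zero: DF = P = 2339/2500 ≈ 0.935600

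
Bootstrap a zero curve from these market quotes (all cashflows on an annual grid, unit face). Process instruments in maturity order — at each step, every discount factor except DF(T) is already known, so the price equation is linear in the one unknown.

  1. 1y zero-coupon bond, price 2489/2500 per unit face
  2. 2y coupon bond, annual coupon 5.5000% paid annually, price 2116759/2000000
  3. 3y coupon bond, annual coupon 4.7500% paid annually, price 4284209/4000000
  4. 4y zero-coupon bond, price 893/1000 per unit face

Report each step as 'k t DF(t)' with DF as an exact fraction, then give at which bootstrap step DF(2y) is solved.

1 1 2489/2500
2 2 9513/10000
3 3 4671/5000
4 4 893/1000
DF(2y) is solved at step 2

step 1 [1y] zero: DF = P = 2489/2500 ≈ 0.995600
step 2 [2y] bond c/1=11/200: DF=(2116759/2000000 − 11/200·(0.995600))/(1+11/200) = 9513/10000 ≈ 0.951300
step 3 [3y] bond c/1=19/400: DF=(4284209/4000000 − 19/400·(0.995600+0.951300))/(1+19/400) = 4671/5000 ≈ 0.934200
step 4 [4y] zero: DF = P = 893/1000 ≈ 0.893000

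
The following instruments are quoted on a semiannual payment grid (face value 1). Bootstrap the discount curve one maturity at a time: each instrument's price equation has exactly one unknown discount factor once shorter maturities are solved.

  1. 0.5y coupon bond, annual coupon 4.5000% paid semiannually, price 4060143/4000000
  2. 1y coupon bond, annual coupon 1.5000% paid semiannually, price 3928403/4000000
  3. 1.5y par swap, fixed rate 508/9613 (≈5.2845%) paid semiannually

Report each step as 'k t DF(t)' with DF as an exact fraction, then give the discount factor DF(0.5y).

1 1/2 9927/10000
2 1 4837/5000
3 3/2 4619/5000
DF(0.5y) = 9927/10000 ≈ 0.992700

step 1 [0.5y] bond c/2=9/400: DF=(4060143/4000000 − 9/400·(0))/(1+9/400) = 9927/10000 ≈ 0.992700
step 2 [1y] bond c/2=3/400: DF=(3928403/4000000 − 3/400·(0.992700))/(1+3/400) = 4837/5000 ≈ 0.967400
step 3 [1.5y] swap r/2=254/9613: DF=(1 − 254/9613·(0.992700+0.967400))/(1+254/9613) = 4619/5000 ≈ 0.923800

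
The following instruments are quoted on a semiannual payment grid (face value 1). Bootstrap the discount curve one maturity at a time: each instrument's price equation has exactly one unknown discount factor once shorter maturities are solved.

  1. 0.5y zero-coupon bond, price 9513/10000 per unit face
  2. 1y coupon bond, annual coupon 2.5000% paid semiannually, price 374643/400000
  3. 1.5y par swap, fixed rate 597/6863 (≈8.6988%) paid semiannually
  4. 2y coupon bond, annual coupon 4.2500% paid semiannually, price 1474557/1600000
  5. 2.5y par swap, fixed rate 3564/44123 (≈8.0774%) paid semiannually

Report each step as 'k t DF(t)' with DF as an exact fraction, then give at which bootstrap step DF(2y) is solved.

1 1/2 9513/10000
2 1 9133/10000
3 3/2 4403/5000
4 2 8453/10000
5 5/2 4109/5000
DF(2y) is solved at step 4

step 1 [0.5y] zero: DF = P = 9513/10000 ≈ 0.951300
step 2 [1y] bond c/2=1/80: DF=(374643/400000 − 1/80·(0.951300))/(1+1/80) = 9133/10000 ≈ 0.913300
step 3 [1.5y] swap r/2=597/13726: DF=(1 − 597/13726·(0.951300+0.913300))/(1+597/13726) = 4403/5000 ≈ 0.880600
step 4 [2y] bond c/2=17/800: DF=(1474557/1600000 − 17/800·(0.951300+0.913300+0.880600))/(1+17/800) = 8453/10000 ≈ 0.845300
step 5 [2.5y] swap r/2=1782/44123: DF=(1 − 1782/44123·(0.951300+0.913300+0.880600+0.845300))/(1+1782/44123) = 4109/5000 ≈ 0.821800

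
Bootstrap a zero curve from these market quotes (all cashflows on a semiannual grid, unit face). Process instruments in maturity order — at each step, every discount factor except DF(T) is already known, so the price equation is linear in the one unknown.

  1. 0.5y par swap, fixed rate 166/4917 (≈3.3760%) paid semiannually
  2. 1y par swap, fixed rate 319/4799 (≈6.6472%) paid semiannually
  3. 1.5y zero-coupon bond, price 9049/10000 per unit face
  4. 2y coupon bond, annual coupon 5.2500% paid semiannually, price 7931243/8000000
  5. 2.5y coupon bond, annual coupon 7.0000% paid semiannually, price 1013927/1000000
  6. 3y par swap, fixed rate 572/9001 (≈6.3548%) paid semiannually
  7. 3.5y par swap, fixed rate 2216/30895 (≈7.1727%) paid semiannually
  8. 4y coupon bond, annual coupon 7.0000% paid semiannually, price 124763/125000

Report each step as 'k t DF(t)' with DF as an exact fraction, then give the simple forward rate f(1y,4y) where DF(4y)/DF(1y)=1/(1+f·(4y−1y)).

step 1 [0.5y] swap r/2=83/4917: DF=(1 − 83/4917·(0))/(1+83/4917) = 4917/5000 ≈ 0.983400
step 2 [1y] swap r/2=319/9598: DF=(1 − 319/9598·(0.983400))/(1+319/9598) = 4681/5000 ≈ 0.936200
step 3 [1.5y] zero: DF = P = 9049/10000 ≈ 0.904900
step 4 [2y] bond c/2=21/800: DF=(7931243/8000000 − 21/800·(0.983400+0.936200+0.904900))/(1+21/800) = 4469/5000 ≈ 0.893800
step 5 [2.5y] bond c/2=7/200: DF=(1013927/1000000 − 7/200·(0.983400+0.936200+0.904900+0.893800))/(1+7/200) = 8539/10000 ≈ 0.853900
step 6 [3y] swap r/2=286/9001: DF=(1 − 286/9001·(0.983400+0.936200+0.904900+0.893800+0.853900))/(1+286/9001) = 2071/2500 ≈ 0.828400
step 7 [3.5y] swap r/2=1108/30895: DF=(1 − 1108/30895·(0.983400+0.936200+0.904900+0.893800+0.853900+0.828400))/(1+1108/30895) = 973/1250 ≈ 0.778400
step 8 [4y] bond c/2=7/200: DF=(124763/125000 − 7/200·(0.983400+0.936200+0.904900+0.893800+0.853900+0.828400+0.778400))/(1+7/200) = 3777/5000 ≈ 0.755400

1 1/2 4917/5000
2 1 4681/5000
3 3/2 9049/10000
4 2 4469/5000
5 5/2 8539/10000
6 3 2071/2500
7 7/2 973/1250
8 4 3777/5000
f(1y,4y) = ((4681/5000)/(3777/5000) − 1)/(3) = 904/11331 ≈ 7.9781%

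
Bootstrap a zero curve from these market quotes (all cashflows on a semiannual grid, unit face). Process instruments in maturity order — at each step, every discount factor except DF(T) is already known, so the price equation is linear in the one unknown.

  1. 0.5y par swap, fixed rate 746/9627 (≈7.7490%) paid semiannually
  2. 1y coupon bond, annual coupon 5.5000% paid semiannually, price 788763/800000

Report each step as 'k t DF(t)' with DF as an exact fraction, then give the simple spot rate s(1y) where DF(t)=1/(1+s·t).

1 1/2 9627/10000
2 1 4669/5000
s(1y) = (1/(4669/5000) − 1)/(1) = 331/4669 ≈ 7.0893%

step 1 [0.5y] swap r/2=373/9627: DF=(1 − 373/9627·(0))/(1+373/9627) = 9627/10000 ≈ 0.962700
step 2 [1y] bond c/2=11/400: DF=(788763/800000 − 11/400·(0.962700))/(1+11/400) = 4669/5000 ≈ 0.933800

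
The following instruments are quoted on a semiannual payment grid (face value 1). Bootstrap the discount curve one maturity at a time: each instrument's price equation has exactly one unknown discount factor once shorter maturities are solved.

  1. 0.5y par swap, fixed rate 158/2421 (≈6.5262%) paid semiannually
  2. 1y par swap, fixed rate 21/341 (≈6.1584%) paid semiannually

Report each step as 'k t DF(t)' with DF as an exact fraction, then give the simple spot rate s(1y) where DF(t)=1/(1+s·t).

1 1/2 2421/2500
2 1 2353/2500
s(1y) = (1/(2353/2500) − 1)/(1) = 147/2353 ≈ 6.2473%

step 1 [0.5y] swap r/2=79/2421: DF=(1 − 79/2421·(0))/(1+79/2421) = 2421/2500 ≈ 0.968400
step 2 [1y] swap r/2=21/682: DF=(1 − 21/682·(0.968400))/(1+21/682) = 2353/2500 ≈ 0.941200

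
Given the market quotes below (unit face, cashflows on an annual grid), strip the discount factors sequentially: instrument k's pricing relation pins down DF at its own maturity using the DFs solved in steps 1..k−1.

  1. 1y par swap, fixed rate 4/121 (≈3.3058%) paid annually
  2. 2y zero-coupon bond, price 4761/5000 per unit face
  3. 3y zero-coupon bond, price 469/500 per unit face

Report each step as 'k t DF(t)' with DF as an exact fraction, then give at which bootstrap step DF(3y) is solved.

step 1 [1y] swap r/1=4/121: DF=(1 − 4/121·(0))/(1+4/121) = 121/125 ≈ 0.968000
step 2 [2y] zero: DF = P = 4761/5000 ≈ 0.952200
step 3 [3y] zero: DF = P = 469/500 ≈ 0.938000

1 1 121/125
2 2 4761/5000
3 3 469/500
DF(3y) is solved at step 3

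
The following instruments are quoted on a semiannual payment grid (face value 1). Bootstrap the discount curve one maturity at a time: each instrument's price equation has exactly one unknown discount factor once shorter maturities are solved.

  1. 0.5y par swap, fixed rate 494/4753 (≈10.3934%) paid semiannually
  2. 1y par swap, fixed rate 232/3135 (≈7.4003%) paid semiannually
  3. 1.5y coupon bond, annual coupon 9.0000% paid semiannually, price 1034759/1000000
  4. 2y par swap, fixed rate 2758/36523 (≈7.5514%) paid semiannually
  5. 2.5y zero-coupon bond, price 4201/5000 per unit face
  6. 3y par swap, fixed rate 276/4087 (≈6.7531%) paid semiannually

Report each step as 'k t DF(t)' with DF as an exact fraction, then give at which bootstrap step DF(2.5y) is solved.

step 1 [0.5y] swap r/2=247/4753: DF=(1 − 247/4753·(0))/(1+247/4753) = 4753/5000 ≈ 0.950600
step 2 [1y] swap r/2=116/3135: DF=(1 − 116/3135·(0.950600))/(1+116/3135) = 1163/1250 ≈ 0.930400
step 3 [1.5y] bond c/2=9/200: DF=(1034759/1000000 − 9/200·(0.950600+0.930400))/(1+9/200) = 2273/2500 ≈ 0.909200
step 4 [2y] swap r/2=1379/36523: DF=(1 − 1379/36523·(0.950600+0.930400+0.909200))/(1+1379/36523) = 8621/10000 ≈ 0.862100
step 5 [2.5y] zero: DF = P = 4201/5000 ≈ 0.840200
step 6 [3y] swap r/2=138/4087: DF=(1 − 138/4087·(0.950600+0.930400+0.909200+0.862100+0.840200))/(1+138/4087) = 4103/5000 ≈ 0.820600

1 1/2 4753/5000
2 1 1163/1250
3 3/2 2273/2500
4 2 8621/10000
5 5/2 4201/5000
6 3 4103/5000
DF(2.5y) is solved at step 5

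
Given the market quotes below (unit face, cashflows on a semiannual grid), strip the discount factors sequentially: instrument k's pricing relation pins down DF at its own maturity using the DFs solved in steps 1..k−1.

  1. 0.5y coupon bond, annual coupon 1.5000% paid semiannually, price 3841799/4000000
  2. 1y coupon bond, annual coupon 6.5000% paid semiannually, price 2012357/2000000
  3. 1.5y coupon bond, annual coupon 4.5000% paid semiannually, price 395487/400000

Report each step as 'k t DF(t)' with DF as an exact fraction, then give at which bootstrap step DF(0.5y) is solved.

1 1/2 9533/10000
2 1 1889/2000
3 3/2 2313/2500
DF(0.5y) is solved at step 1

step 1 [0.5y] bond c/2=3/400: DF=(3841799/4000000 − 3/400·(0))/(1+3/400) = 9533/10000 ≈ 0.953300
step 2 [1y] bond c/2=13/400: DF=(2012357/2000000 − 13/400·(0.953300))/(1+13/400) = 1889/2000 ≈ 0.944500
step 3 [1.5y] bond c/2=9/400: DF=(395487/400000 − 9/400·(0.953300+0.944500))/(1+9/400) = 2313/2500 ≈ 0.925200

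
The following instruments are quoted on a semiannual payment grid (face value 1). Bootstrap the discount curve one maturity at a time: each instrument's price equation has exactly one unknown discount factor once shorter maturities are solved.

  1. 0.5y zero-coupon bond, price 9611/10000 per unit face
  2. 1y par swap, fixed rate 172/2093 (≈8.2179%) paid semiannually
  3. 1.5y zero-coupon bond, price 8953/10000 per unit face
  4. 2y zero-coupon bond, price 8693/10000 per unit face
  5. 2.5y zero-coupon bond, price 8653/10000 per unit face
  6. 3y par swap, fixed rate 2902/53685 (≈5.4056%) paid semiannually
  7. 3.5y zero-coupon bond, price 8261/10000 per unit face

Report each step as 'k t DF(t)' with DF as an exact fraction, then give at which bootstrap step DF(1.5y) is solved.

1 1/2 9611/10000
2 1 4613/5000
3 3/2 8953/10000
4 2 8693/10000
5 5/2 8653/10000
6 3 8549/10000
7 7/2 8261/10000
DF(1.5y) is solved at step 3

step 1 [0.5y] zero: DF = P = 9611/10000 ≈ 0.961100
step 2 [1y] swap r/2=86/2093: DF=(1 − 86/2093·(0.961100))/(1+86/2093) = 4613/5000 ≈ 0.922600
step 3 [1.5y] zero: DF = P = 8953/10000 ≈ 0.895300
step 4 [2y] zero: DF = P = 8693/10000 ≈ 0.869300
step 5 [2.5y] zero: DF = P = 8653/10000 ≈ 0.865300
step 6 [3y] swap r/2=1451/53685: DF=(1 − 1451/53685·(0.961100+0.922600+0.895300+0.869300+0.865300))/(1+1451/53685) = 8549/10000 ≈ 0.854900
step 7 [3.5y] zero: DF = P = 8261/10000 ≈ 0.826100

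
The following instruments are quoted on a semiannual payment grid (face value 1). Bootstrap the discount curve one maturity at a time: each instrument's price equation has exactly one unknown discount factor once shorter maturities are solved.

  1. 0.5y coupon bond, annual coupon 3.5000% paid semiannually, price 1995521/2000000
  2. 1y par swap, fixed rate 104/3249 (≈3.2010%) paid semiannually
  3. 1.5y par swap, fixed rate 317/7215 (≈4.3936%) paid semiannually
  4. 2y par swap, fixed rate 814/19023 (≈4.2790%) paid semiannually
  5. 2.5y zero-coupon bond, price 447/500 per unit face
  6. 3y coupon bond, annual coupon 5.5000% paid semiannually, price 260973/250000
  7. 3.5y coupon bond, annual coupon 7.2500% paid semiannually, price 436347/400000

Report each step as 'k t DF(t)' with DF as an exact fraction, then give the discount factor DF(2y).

1 1/2 4903/5000
2 1 1211/1250
3 3/2 4683/5000
4 2 4593/5000
5 5/2 447/500
6 3 4451/5000
7 7/2 2143/2500
DF(2y) = 4593/5000 ≈ 0.918600

step 1 [0.5y] bond c/2=7/400: DF=(1995521/2000000 − 7/400·(0))/(1+7/400) = 4903/5000 ≈ 0.980600
step 2 [1y] swap r/2=52/3249: DF=(1 − 52/3249·(0.980600))/(1+52/3249) = 1211/1250 ≈ 0.968800
step 3 [1.5y] swap r/2=317/14430: DF=(1 − 317/14430·(0.980600+0.968800))/(1+317/14430) = 4683/5000 ≈ 0.936600
step 4 [2y] swap r/2=407/19023: DF=(1 − 407/19023·(0.980600+0.968800+0.936600))/(1+407/19023) = 4593/5000 ≈ 0.918600
step 5 [2.5y] zero: DF = P = 447/500 ≈ 0.894000
step 6 [3y] bond c/2=11/400: DF=(260973/250000 − 11/400·(0.980600+0.968800+0.936600+0.918600+0.894000))/(1+11/400) = 4451/5000 ≈ 0.890200
step 7 [3.5y] bond c/2=29/800: DF=(436347/400000 − 29/800·(0.980600+0.968800+0.936600+0.918600+0.894000+0.890200))/(1+29/800) = 2143/2500 ≈ 0.857200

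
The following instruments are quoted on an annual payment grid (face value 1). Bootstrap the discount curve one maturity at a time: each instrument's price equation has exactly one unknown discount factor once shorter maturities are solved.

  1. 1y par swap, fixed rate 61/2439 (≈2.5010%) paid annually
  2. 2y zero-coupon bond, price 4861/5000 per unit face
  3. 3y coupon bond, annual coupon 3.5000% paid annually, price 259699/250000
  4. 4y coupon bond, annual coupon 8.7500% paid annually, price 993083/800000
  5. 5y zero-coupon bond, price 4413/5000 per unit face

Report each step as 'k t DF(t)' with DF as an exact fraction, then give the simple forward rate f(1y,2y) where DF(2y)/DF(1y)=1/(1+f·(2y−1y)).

1 1 2439/2500
2 2 4861/5000
3 3 4689/5000
4 4 9093/10000
5 5 4413/5000
f(1y,2y) = ((2439/2500)/(4861/5000) − 1)/(1) = 17/4861 ≈ 0.3497%

step 1 [1y] swap r/1=61/2439: DF=(1 − 61/2439·(0))/(1+61/2439) = 2439/2500 ≈ 0.975600
step 2 [2y] zero: DF = P = 4861/5000 ≈ 0.972200
step 3 [3y] bond c/1=7/200: DF=(259699/250000 − 7/200·(0.975600+0.972200))/(1+7/200) = 4689/5000 ≈ 0.937800
step 4 [4y] bond c/1=7/80: DF=(993083/800000 − 7/80·(0.975600+0.972200+0.937800))/(1+7/80) = 9093/10000 ≈ 0.909300
step 5 [5y] zero: DF = P = 4413/5000 ≈ 0.882600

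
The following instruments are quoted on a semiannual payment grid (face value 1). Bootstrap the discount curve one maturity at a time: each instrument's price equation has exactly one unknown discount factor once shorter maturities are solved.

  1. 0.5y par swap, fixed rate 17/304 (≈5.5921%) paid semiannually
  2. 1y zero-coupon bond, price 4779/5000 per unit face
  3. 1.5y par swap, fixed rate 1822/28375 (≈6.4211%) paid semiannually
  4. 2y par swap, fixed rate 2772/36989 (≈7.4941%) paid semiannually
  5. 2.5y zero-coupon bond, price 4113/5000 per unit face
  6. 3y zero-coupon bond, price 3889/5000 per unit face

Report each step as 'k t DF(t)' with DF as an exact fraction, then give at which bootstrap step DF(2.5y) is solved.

step 1 [0.5y] swap r/2=17/608: DF=(1 − 17/608·(0))/(1+17/608) = 608/625 ≈ 0.972800
step 2 [1y] zero: DF = P = 4779/5000 ≈ 0.955800
step 3 [1.5y] swap r/2=911/28375: DF=(1 − 911/28375·(0.972800+0.955800))/(1+911/28375) = 9089/10000 ≈ 0.908900
step 4 [2y] swap r/2=1386/36989: DF=(1 − 1386/36989·(0.972800+0.955800+0.908900))/(1+1386/36989) = 4307/5000 ≈ 0.861400
step 5 [2.5y] zero: DF = P = 4113/5000 ≈ 0.822600
step 6 [3y] zero: DF = P = 3889/5000 ≈ 0.777800

1 1/2 608/625
2 1 4779/5000
3 3/2 9089/10000
4 2 4307/5000
5 5/2 4113/5000
6 3 3889/5000
DF(2.5y) is solved at step 5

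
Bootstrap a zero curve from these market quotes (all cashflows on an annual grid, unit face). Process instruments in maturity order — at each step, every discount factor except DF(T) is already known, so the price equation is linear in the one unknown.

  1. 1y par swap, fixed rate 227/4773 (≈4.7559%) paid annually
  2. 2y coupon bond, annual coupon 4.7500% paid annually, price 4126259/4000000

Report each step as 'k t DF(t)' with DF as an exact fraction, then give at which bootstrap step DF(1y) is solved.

1 1 4773/5000
2 2 1883/2000
DF(1y) is solved at step 1

step 1 [1y] swap r/1=227/4773: DF=(1 − 227/4773·(0))/(1+227/4773) = 4773/5000 ≈ 0.954600
step 2 [2y] bond c/1=19/400: DF=(4126259/4000000 − 19/400·(0.954600))/(1+19/400) = 1883/2000 ≈ 0.941500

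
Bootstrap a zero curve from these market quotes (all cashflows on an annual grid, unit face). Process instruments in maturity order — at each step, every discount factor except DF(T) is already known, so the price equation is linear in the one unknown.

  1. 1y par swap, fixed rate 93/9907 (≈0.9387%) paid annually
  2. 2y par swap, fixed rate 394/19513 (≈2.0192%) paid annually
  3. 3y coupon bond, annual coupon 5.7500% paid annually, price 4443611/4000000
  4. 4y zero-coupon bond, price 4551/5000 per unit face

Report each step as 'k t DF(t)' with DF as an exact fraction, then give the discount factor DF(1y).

step 1 [1y] swap r/1=93/9907: DF=(1 − 93/9907·(0))/(1+93/9907) = 9907/10000 ≈ 0.990700
step 2 [2y] swap r/1=394/19513: DF=(1 − 394/19513·(0.990700))/(1+394/19513) = 4803/5000 ≈ 0.960600
step 3 [3y] bond c/1=23/400: DF=(4443611/4000000 − 23/400·(0.990700+0.960600))/(1+23/400) = 2361/2500 ≈ 0.944400
step 4 [4y] zero: DF = P = 4551/5000 ≈ 0.910200

1 1 9907/10000
2 2 4803/5000
3 3 2361/2500
4 4 4551/5000
DF(1y) = 9907/10000 ≈ 0.990700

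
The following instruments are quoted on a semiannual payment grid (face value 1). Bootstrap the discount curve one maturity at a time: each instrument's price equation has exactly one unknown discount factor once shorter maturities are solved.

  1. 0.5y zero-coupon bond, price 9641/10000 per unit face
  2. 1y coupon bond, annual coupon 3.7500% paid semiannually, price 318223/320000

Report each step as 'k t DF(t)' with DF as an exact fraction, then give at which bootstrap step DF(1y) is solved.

1 1/2 9641/10000
2 1 599/625
DF(1y) is solved at step 2

step 1 [0.5y] zero: DF = P = 9641/10000 ≈ 0.964100
step 2 [1y] bond c/2=3/160: DF=(318223/320000 − 3/160·(0.964100))/(1+3/160) = 599/625 ≈ 0.958400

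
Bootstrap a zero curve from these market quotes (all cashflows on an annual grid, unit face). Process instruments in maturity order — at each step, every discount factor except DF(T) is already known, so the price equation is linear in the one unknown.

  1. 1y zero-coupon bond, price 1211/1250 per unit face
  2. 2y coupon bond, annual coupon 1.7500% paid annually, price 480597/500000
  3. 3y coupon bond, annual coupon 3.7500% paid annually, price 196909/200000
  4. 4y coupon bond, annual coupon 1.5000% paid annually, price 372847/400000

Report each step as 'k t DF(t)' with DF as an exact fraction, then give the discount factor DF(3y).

step 1 [1y] zero: DF = P = 1211/1250 ≈ 0.968800
step 2 [2y] bond c/1=7/400: DF=(480597/500000 − 7/400·(0.968800))/(1+7/400) = 116/125 ≈ 0.928000
step 3 [3y] bond c/1=3/80: DF=(196909/200000 − 3/80·(0.968800+0.928000))/(1+3/80) = 2201/2500 ≈ 0.880400
step 4 [4y] bond c/1=3/200: DF=(372847/400000 − 3/200·(0.968800+0.928000+0.880400))/(1+3/200) = 8773/10000 ≈ 0.877300

1 1 1211/1250
2 2 116/125
3 3 2201/2500
4 4 8773/10000
DF(3y) = 2201/2500 ≈ 0.880400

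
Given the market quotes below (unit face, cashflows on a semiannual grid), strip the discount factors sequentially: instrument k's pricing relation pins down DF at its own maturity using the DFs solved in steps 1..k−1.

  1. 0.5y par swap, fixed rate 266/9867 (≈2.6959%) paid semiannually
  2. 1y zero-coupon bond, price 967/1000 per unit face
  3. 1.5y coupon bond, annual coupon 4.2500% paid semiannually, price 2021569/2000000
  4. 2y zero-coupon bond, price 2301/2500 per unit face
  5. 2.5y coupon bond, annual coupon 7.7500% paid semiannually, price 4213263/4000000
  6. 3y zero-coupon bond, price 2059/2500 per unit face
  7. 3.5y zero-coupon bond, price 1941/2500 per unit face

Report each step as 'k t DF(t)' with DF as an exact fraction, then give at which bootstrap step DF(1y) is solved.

1 1/2 9867/10000
2 1 967/1000
3 3/2 9491/10000
4 2 2301/2500
5 5/2 4357/5000
6 3 2059/2500
7 7/2 1941/2500
DF(1y) is solved at step 2

step 1 [0.5y] swap r/2=133/9867: DF=(1 − 133/9867·(0))/(1+133/9867) = 9867/10000 ≈ 0.986700
step 2 [1y] zero: DF = P = 967/1000 ≈ 0.967000
step 3 [1.5y] bond c/2=17/800: DF=(2021569/2000000 − 17/800·(0.986700+0.967000))/(1+17/800) = 9491/10000 ≈ 0.949100
step 4 [2y] zero: DF = P = 2301/2500 ≈ 0.920400
step 5 [2.5y] bond c/2=31/800: DF=(4213263/4000000 − 31/800·(0.986700+0.967000+0.949100+0.920400))/(1+31/800) = 4357/5000 ≈ 0.871400
step 6 [3y] zero: DF = P = 2059/2500 ≈ 0.823600
step 7 [3.5y] zero: DF = P = 1941/2500 ≈ 0.776400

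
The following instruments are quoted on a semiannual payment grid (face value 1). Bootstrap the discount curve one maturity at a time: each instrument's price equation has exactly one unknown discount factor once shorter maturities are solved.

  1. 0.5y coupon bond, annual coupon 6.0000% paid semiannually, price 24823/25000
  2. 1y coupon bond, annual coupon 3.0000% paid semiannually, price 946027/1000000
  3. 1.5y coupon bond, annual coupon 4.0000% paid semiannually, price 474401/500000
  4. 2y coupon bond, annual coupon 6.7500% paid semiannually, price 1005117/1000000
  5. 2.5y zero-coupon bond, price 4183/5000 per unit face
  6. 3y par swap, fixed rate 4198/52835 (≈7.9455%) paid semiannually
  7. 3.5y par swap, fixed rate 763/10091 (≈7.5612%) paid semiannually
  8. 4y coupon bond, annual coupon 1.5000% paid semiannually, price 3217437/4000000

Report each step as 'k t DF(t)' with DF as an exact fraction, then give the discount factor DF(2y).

1 1/2 241/250
2 1 4589/5000
3 3/2 8933/10000
4 2 8817/10000
5 5/2 4183/5000
6 3 7901/10000
7 7/2 7711/10000
8 4 7533/10000
DF(2y) = 8817/10000 ≈ 0.881700

step 1 [0.5y] bond c/2=3/100: DF=(24823/25000 − 3/100·(0))/(1+3/100) = 241/250 ≈ 0.964000
step 2 [1y] bond c/2=3/200: DF=(946027/1000000 − 3/200·(0.964000))/(1+3/200) = 4589/5000 ≈ 0.917800
step 3 [1.5y] bond c/2=1/50: DF=(474401/500000 − 1/50·(0.964000+0.917800))/(1+1/50) = 8933/10000 ≈ 0.893300
step 4 [2y] bond c/2=27/800: DF=(1005117/1000000 − 27/800·(0.964000+0.917800+0.893300))/(1+27/800) = 8817/10000 ≈ 0.881700
step 5 [2.5y] zero: DF = P = 4183/5000 ≈ 0.836600
step 6 [3y] swap r/2=2099/52835: DF=(1 − 2099/52835·(0.964000+0.917800+0.893300+0.881700+0.836600))/(1+2099/52835) = 7901/10000 ≈ 0.790100
step 7 [3.5y] swap r/2=763/20182: DF=(1 − 763/20182·(0.964000+0.917800+0.893300+0.881700+0.836600+0.790100))/(1+763/20182) = 7711/10000 ≈ 0.771100
step 8 [4y] bond c/2=3/400: DF=(3217437/4000000 − 3/400·(0.964000+0.917800+0.893300+0.881700+0.836600+0.790100+0.771100))/(1+3/400) = 7533/10000 ≈ 0.753300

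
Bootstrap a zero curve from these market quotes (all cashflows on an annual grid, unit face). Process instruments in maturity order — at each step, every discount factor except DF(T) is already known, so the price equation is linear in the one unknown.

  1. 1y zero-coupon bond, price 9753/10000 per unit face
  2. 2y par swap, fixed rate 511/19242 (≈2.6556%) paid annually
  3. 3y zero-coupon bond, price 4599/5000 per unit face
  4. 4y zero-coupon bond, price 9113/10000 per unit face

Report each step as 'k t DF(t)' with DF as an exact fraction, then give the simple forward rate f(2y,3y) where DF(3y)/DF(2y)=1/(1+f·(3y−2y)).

step 1 [1y] zero: DF = P = 9753/10000 ≈ 0.975300
step 2 [2y] swap r/1=511/19242: DF=(1 − 511/19242·(0.975300))/(1+511/19242) = 9489/10000 ≈ 0.948900
step 3 [3y] zero: DF = P = 4599/5000 ≈ 0.919800
step 4 [4y] zero: DF = P = 9113/10000 ≈ 0.911300

1 1 9753/10000
2 2 9489/10000
3 3 4599/5000
4 4 9113/10000
f(2y,3y) = ((9489/10000)/(4599/5000) − 1)/(1) = 97/3066 ≈ 3.1637%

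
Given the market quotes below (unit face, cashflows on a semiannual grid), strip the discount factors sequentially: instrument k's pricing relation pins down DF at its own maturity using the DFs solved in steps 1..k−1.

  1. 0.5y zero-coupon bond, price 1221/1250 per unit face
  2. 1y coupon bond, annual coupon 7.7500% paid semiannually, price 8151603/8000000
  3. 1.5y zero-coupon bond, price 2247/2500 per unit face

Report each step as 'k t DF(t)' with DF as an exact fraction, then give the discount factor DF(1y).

step 1 [0.5y] zero: DF = P = 1221/1250 ≈ 0.976800
step 2 [1y] bond c/2=31/800: DF=(8151603/8000000 − 31/800·(0.976800))/(1+31/800) = 1889/2000 ≈ 0.944500
step 3 [1.5y] zero: DF = P = 2247/2500 ≈ 0.898800

1 1/2 1221/1250
2 1 1889/2000
3 3/2 2247/2500
DF(1y) = 1889/2000 ≈ 0.944500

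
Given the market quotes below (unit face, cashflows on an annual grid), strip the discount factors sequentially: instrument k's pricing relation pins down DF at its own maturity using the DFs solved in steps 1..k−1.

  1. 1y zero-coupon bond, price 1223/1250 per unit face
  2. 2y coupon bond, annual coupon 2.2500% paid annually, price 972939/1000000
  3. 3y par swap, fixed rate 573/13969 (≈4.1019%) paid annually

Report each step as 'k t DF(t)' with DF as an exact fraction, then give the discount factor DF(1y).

step 1 [1y] zero: DF = P = 1223/1250 ≈ 0.978400
step 2 [2y] bond c/1=9/400: DF=(972939/1000000 − 9/400·(0.978400))/(1+9/400) = 93/100 ≈ 0.930000
step 3 [3y] swap r/1=573/13969: DF=(1 − 573/13969·(0.978400+0.930000))/(1+573/13969) = 4427/5000 ≈ 0.885400

1 1 1223/1250
2 2 93/100
3 3 4427/5000
DF(1y) = 1223/1250 ≈ 0.978400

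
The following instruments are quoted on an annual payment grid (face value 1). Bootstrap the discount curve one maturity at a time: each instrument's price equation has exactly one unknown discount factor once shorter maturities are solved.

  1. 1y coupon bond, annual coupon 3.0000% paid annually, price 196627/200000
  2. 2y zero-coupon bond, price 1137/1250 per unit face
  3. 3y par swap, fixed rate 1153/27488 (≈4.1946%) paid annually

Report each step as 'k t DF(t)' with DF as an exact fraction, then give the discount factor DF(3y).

1 1 1909/2000
2 2 1137/1250
3 3 8847/10000
DF(3y) = 8847/10000 ≈ 0.884700

step 1 [1y] bond c/1=3/100: DF=(196627/200000 − 3/100·(0))/(1+3/100) = 1909/2000 ≈ 0.954500
step 2 [2y] zero: DF = P = 1137/1250 ≈ 0.909600
step 3 [3y] swap r/1=1153/27488: DF=(1 − 1153/27488·(0.954500+0.909600))/(1+1153/27488) = 8847/10000 ≈ 0.884700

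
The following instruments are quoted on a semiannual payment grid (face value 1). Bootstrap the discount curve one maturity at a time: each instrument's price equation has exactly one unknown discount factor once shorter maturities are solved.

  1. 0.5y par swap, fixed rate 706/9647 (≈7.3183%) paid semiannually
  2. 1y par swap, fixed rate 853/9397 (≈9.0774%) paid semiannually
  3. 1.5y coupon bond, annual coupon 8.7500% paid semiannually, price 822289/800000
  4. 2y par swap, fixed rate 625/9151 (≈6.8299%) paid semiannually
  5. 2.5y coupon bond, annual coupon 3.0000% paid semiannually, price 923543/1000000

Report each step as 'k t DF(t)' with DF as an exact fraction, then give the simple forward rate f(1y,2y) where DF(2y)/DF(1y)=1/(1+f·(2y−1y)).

1 1/2 9647/10000
2 1 9147/10000
3 3/2 453/500
4 2 7/8
5 5/2 4279/5000
f(1y,2y) = ((9147/10000)/(7/8) − 1)/(1) = 397/8750 ≈ 4.5371%

step 1 [0.5y] swap r/2=353/9647: DF=(1 − 353/9647·(0))/(1+353/9647) = 9647/10000 ≈ 0.964700
step 2 [1y] swap r/2=853/18794: DF=(1 − 853/18794·(0.964700))/(1+853/18794) = 9147/10000 ≈ 0.914700
step 3 [1.5y] bond c/2=7/160: DF=(822289/800000 − 7/160·(0.964700+0.914700))/(1+7/160) = 453/500 ≈ 0.906000
step 4 [2y] swap r/2=625/18302: DF=(1 − 625/18302·(0.964700+0.914700+0.906000))/(1+625/18302) = 7/8 ≈ 0.875000
step 5 [2.5y] bond c/2=3/200: DF=(923543/1000000 − 3/200·(0.964700+0.914700+0.906000+0.875000))/(1+3/200) = 4279/5000 ≈ 0.855800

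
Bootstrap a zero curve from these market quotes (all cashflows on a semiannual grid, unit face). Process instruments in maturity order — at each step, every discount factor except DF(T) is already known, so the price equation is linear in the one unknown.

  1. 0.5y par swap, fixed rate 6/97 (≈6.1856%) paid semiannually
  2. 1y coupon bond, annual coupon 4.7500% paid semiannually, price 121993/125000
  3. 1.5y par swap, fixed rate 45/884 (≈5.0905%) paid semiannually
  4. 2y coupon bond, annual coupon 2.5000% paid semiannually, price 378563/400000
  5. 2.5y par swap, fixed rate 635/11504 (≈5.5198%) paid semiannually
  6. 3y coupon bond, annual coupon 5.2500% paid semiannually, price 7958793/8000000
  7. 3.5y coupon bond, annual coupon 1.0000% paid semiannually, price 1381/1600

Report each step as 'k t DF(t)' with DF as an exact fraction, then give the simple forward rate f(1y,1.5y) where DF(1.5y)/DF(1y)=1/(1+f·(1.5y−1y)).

1 1/2 97/100
2 1 2327/2500
3 3/2 116/125
4 2 4499/5000
5 5/2 873/1000
6 3 8517/10000
7 7/2 8317/10000
f(1y,1.5y) = ((2327/2500)/(116/125) − 1)/(1/2) = 7/1160 ≈ 0.6034%

step 1 [0.5y] swap r/2=3/97: DF=(1 − 3/97·(0))/(1+3/97) = 97/100 ≈ 0.970000
step 2 [1y] bond c/2=19/800: DF=(121993/125000 − 19/800·(0.970000))/(1+19/800) = 2327/2500 ≈ 0.930800
step 3 [1.5y] swap r/2=45/1768: DF=(1 − 45/1768·(0.970000+0.930800))/(1+45/1768) = 116/125 ≈ 0.928000
step 4 [2y] bond c/2=1/80: DF=(378563/400000 − 1/80·(0.970000+0.930800+0.928000))/(1+1/80) = 4499/5000 ≈ 0.899800
step 5 [2.5y] swap r/2=635/23008: DF=(1 − 635/23008·(0.970000+0.930800+0.928000+0.899800))/(1+635/23008) = 873/1000 ≈ 0.873000
step 6 [3y] bond c/2=21/800: DF=(7958793/8000000 − 21/800·(0.970000+0.930800+0.928000+0.899800+0.873000))/(1+21/800) = 8517/10000 ≈ 0.851700
step 7 [3.5y] bond c/2=1/200: DF=(1381/1600 − 1/200·(0.970000+0.930800+0.928000+0.899800+0.873000+0.851700))/(1+1/200) = 8317/10000 ≈ 0.831700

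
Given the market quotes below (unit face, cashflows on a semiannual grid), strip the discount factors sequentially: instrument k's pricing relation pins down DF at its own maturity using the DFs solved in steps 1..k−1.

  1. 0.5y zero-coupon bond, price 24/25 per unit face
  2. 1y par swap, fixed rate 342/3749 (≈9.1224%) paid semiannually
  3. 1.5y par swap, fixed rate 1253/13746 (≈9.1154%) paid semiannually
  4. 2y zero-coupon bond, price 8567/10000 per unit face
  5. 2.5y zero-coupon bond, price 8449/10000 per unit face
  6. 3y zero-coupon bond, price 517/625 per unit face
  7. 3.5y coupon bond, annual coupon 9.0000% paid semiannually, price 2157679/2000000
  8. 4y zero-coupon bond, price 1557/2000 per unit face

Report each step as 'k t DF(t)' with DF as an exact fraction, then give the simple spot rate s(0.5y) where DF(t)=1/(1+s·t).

1 1/2 24/25
2 1 1829/2000
3 3/2 8747/10000
4 2 8567/10000
5 5/2 8449/10000
6 3 517/625
7 7/2 8051/10000
8 4 1557/2000
s(0.5y) = (1/(24/25) − 1)/(1/2) = 1/12 ≈ 8.3333%

step 1 [0.5y] zero: DF = P = 24/25 ≈ 0.960000
step 2 [1y] swap r/2=171/3749: DF=(1 − 171/3749·(0.960000))/(1+171/3749) = 1829/2000 ≈ 0.914500
step 3 [1.5y] swap r/2=1253/27492: DF=(1 − 1253/27492·(0.960000+0.914500))/(1+1253/27492) = 8747/10000 ≈ 0.874700
step 4 [2y] zero: DF = P = 8567/10000 ≈ 0.856700
step 5 [2.5y] zero: DF = P = 8449/10000 ≈ 0.844900
step 6 [3y] zero: DF = P = 517/625 ≈ 0.827200
step 7 [3.5y] bond c/2=9/200: DF=(2157679/2000000 − 9/200·(0.960000+0.914500+0.874700+0.856700+0.844900+0.827200))/(1+9/200) = 8051/10000 ≈ 0.805100
step 8 [4y] zero: DF = P = 1557/2000 ≈ 0.778500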